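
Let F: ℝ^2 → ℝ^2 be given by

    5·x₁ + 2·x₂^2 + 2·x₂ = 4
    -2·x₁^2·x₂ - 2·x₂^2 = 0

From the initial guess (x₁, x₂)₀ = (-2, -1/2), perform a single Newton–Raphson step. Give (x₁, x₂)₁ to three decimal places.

(0.900, -1.850)

At (-2, -1/2): F = (-14.500, 3.500).
Jacobian J = [[5, 4·x₂ + 2], [-4·x₁·x₂, -2·x₁^2 - 4·x₂]].
At the point, J = [[5.000, 0.000], [-4.000, -6.000]] (det J = -30.000).
Solving J·Δ = −F gives Δ = (2.900, -1.350).
Then the next iterate is (x₁, x₂)₁ = (0.900, -1.850).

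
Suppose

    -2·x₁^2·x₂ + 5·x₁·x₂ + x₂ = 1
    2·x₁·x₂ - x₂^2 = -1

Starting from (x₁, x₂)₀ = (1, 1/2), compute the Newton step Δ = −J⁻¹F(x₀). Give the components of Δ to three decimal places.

(-1.714, -0.036)

At (1, 1/2): F = (1.000, 1.750).
Jacobian J = [[-4·x₁·x₂ + 5·x₂, -2·x₁^2 + 5·x₁ + 1], [2·x₂, 2·x₁ - 2·x₂]].
At the point, J = [[0.500, 4.000], [1.000, 1.000]] (det J = -3.500).
Solving J·Δ = −F gives Δ = (-1.714, -0.036).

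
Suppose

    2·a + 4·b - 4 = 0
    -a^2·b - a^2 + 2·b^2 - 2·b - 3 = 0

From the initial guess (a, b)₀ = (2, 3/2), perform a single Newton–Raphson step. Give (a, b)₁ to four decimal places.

(0.8500, 0.5750)

At (2, 3/2): F = (6.0000, -11.5000).
Jacobian J = [[2, 4], [-2·a·b - 2·a, -a^2 + 4·b - 2]].
At the point, J = [[2.0000, 4.0000], [-10.0000, 0.0000]] (det J = 40.0000).
Solving J·Δ = −F gives Δ = (-1.1500, -0.9250).
Then the next iterate is (a, b)₁ = (0.8500, 0.5750).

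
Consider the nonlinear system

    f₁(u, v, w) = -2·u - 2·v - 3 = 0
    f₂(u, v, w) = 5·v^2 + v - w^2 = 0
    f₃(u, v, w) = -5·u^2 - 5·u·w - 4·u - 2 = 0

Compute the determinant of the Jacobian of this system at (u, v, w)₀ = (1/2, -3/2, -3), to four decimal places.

J = [[-2, -2, 0], [0, 10·v + 1, -2·w], [-10·u - 5·w - 4, 0, -5·u]].
At the point, J = [[-2.0000, -2.0000, 0.0000], [0.0000, -14.0000, 6.0000], [6.0000, 0.0000, -2.5000]].
det J = -142.0000.

-142.0000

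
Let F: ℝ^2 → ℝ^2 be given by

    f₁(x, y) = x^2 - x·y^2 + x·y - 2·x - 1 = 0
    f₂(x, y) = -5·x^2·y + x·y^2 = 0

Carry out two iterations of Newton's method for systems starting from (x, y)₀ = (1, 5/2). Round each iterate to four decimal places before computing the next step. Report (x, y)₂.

(0.5140, -0.3839)

At (1, 5/2): F = (-5.7500, -6.2500).
Jacobian J = [[2·x - y^2 + y - 2, -2·x·y + x], [-10·x·y + y^2, -5·x^2 + 2·x·y]].
At the point, J = [[-3.7500, -4.0000], [-18.7500, 0.0000]] (det J = -75.0000).
Solving J·Δ = −F gives Δ = (-0.3333, -1.1250).
Then the next iterate is (x, y)₁ = (0.6667, 1.3750).
Round to (0.6667, 1.3750) and repeat: F = (-2.232678, -1.795381), J = [[-1.182225, -1.166725], [-7.2765, -0.389019]].
Δ = (-0.1527, -1.7589), so (x, y)₂ = (0.5140, -0.3839).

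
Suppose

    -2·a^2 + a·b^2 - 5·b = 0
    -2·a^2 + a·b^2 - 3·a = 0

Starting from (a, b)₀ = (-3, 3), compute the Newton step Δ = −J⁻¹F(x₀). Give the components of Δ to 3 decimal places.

At (-3, 3): F = (-60.000, -36.000).
Jacobian J = [[-4·a + b^2, 2·a·b - 5], [-4·a + b^2 - 3, 2·a·b]].
At the point, J = [[21.000, -23.000], [18.000, -18.000]] (det J = 36.000).
Solving J·Δ = −F gives Δ = (-7.000, -9.000).

(-7.000, -9.000)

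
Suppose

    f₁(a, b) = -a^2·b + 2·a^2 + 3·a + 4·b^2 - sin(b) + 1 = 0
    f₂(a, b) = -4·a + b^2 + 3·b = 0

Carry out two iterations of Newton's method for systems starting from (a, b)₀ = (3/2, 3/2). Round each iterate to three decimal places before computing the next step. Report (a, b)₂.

At (3/2, 3/2): F = (14.62751, 0.750).
Jacobian J = [[-2·a·b + 4·a + 3, -a^2 + 8·b - cos(b)], [-4, 2·b + 3]].
At the point, J = [[4.500, 9.67926], [-4.000, 6.000]] (det J = 65.71705).
Solving J·Δ = −F gives Δ = (-1.225, -0.942).
Then the next iterate is (a, b)₁ = (0.275, 0.558).
Round to (0.275, 0.558) and repeat: F = (2.65002, 0.88536), J = [[3.79310, 3.54006], [-4.000, 4.116]].
Δ = (-0.261, -0.469), so (a, b)₂ = (0.014, 0.089).

(0.014, 0.089)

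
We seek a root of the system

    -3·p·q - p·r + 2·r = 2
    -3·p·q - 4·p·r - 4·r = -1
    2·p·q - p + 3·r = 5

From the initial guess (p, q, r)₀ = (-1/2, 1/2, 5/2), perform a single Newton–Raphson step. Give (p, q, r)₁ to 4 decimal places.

At (-1/2, 1/2, 5/2): F = (5.0000, -3.2500, 2.5000).
Jacobian J = [[-3·q - r, -3·p, -p + 2], [-3·q - 4·r, -3·p, -4·p - 4], [2·q - 1, 2·p, 3]].
At the point, J = [[-4.0000, 1.5000, 2.5000], [-11.5000, 1.5000, -2.0000], [0.0000, -1.0000, 3.0000]] (det J = 70.5000).
Solving J·Δ = −F gives Δ = (-0.2606, -1.6968, -1.3989).
Then the next iterate is (p, q, r)₁ = (-0.7606, -1.1968, 1.1011).

(-0.7606, -1.1968, 1.1011)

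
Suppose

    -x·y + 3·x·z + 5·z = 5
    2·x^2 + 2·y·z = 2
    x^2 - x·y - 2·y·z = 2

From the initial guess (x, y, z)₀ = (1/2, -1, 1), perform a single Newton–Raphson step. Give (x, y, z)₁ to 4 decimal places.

At (1/2, -1, 1): F = (2.0000, -3.5000, 0.7500).
Jacobian J = [[-y + 3·z, -x, 3·x + 5], [4·x, 2·z, 2·y], [2·x - y, -x - 2·z, -2·y]].
At the point, J = [[4.0000, -0.5000, 6.5000], [2.0000, 2.0000, -2.0000], [2.0000, -2.5000, 2.0000]] (det J = -58.5000).
Solving J·Δ = −F gives Δ = (0.7244, 0.2949, -0.7308).
Then the next iterate is (x, y, z)₁ = (1.2244, -0.7051, 0.2692).

(1.2244, -0.7051, 0.2692)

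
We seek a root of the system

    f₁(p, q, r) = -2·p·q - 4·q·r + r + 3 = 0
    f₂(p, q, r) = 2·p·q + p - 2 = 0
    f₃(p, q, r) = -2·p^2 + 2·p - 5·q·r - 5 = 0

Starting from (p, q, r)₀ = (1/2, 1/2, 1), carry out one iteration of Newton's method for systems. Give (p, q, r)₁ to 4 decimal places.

(0.2400, 2.0200, -4.8400)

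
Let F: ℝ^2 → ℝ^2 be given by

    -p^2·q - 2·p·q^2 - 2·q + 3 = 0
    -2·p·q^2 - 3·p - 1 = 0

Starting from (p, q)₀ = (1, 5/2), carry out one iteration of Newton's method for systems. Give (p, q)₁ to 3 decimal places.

At (1, 5/2): F = (-17.000, -16.500).
Jacobian J = [[-2·p·q - 2·q^2, -p^2 - 4·p·q - 2], [-2·q^2 - 3, -4·p·q]].
At the point, J = [[-17.500, -13.000], [-15.500, -10.000]] (det J = -26.500).
Solving J·Δ = −F gives Δ = (-1.679, 0.953).
Then the next iterate is (p, q)₁ = (-0.679, 3.453).

(-0.679, 3.453)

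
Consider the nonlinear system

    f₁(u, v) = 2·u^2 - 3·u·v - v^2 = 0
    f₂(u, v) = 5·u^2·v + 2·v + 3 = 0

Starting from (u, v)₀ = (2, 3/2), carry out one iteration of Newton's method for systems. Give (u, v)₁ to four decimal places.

(1.2723, 0.8559)

At (2, 3/2): F = (-3.2500, 36.0000).
Jacobian J = [[4·u - 3·v, -3·u - 2·v], [10·u·v, 5·u^2 + 2]].
At the point, J = [[3.5000, -9.0000], [30.0000, 22.0000]] (det J = 347.0000).
Solving J·Δ = −F gives Δ = (-0.7277, -0.6441).
Then the next iterate is (u, v)₁ = (1.2723, 0.8559).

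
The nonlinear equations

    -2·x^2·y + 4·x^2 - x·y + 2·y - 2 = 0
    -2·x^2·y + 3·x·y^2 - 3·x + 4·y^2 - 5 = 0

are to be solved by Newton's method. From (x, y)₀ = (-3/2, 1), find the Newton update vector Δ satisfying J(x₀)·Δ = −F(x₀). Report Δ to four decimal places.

At (-3/2, 1): F = (6.0000, -5.5000).
Jacobian J = [[-4·x·y + 8·x - y, -2·x^2 - x + 2], [-4·x·y + 3·y^2 - 3, -2·x^2 + 6·x·y + 8·y]].
At the point, J = [[-7.0000, -1.0000], [6.0000, -5.5000]] (det J = 44.5000).
Solving J·Δ = −F gives Δ = (0.8652, -0.0562).

(0.8652, -0.0562)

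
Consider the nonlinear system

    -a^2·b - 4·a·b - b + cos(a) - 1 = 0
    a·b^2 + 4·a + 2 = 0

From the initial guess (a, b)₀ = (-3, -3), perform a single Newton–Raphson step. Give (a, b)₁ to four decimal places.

(-3.5311, -0.5609)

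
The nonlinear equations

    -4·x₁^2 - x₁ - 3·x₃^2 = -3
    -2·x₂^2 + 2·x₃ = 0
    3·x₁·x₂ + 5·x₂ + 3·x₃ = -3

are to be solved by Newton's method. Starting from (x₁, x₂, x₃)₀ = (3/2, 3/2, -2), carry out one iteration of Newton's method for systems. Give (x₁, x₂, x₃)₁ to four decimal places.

At (3/2, 3/2, -2): F = (-19.5000, -8.5000, 11.2500).
Jacobian J = [[-8·x₁ - 1, 0, -6·x₃], [0, -4·x₂, 2], [3·x₂, 3·x₁ + 5, 3]].
At the point, J = [[-13.0000, 0.0000, 12.0000], [0.0000, -6.0000, 2.0000], [4.5000, 9.5000, 3.0000]] (det J = 805.0000).
Solving J·Δ = −F gives Δ = (-0.6988, -1.1273, 0.8680).
Then the next iterate is (x₁, x₂, x₃)₁ = (0.8012, 0.3727, -1.1320).

(0.8012, 0.3727, -1.1320)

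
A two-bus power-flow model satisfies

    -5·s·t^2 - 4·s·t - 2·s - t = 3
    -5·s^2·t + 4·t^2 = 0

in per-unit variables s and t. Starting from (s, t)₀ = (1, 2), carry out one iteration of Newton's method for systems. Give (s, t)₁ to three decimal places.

At (1, 2): F = (-35.000, 6.000).
Jacobian J = [[-5·t^2 - 4·t - 2, -10·s·t - 4·s - 1], [-10·s·t, -5·s^2 + 8·t]].
At the point, J = [[-30.000, -25.000], [-20.000, 11.000]] (det J = -830.000).
Solving J·Δ = −F gives Δ = (-0.283, -1.060).
Then the next iterate is (s, t)₁ = (0.717, 0.940).

(0.717, 0.940)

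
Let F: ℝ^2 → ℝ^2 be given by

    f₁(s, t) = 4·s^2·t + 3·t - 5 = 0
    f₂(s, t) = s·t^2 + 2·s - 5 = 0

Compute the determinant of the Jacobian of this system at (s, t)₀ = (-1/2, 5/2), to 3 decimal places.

J = [[8·s·t, 4·s^2 + 3], [t^2 + 2, 2·s·t]].
At the point, J = [[-10.000, 4.000], [8.250, -2.500]].
det J = -8.000.

-8.000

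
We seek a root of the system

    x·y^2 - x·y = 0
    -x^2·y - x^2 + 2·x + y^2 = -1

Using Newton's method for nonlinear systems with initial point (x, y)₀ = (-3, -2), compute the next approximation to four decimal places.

(3.3333, -3.3333)

At (-3, -2): F = (-18.0000, 8.0000).
Jacobian J = [[y^2 - y, 2·x·y - x], [-2·x·y - 2·x + 2, -x^2 + 2·y]].
At the point, J = [[6.0000, 15.0000], [-4.0000, -13.0000]] (det J = -18.0000).
Solving J·Δ = −F gives Δ = (6.3333, -1.3333).
Then the next iterate is (x, y)₁ = (3.3333, -3.3333).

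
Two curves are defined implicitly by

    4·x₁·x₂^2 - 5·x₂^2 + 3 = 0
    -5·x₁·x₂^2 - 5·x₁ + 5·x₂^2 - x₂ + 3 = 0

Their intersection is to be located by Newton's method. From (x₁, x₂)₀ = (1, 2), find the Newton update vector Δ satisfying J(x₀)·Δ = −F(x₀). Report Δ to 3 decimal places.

At (1, 2): F = (-1.000, -4.000).
Jacobian J = [[4·x₂^2, 8·x₁·x₂ - 10·x₂], [-5·x₂^2 - 5, -10·x₁·x₂ + 10·x₂ - 1]].
At the point, J = [[16.000, -4.000], [-25.000, -1.000]] (det J = -116.000).
Solving J·Δ = −F gives Δ = (-0.129, -0.767).

(-0.129, -0.767)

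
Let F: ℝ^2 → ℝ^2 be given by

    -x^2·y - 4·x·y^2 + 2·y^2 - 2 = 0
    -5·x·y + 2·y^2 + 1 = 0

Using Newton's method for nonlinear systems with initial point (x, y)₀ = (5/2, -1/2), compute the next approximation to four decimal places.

At (5/2, -1/2): F = (-0.8750, 7.7500).
Jacobian J = [[-2·x·y - 4·y^2, -x^2 - 8·x·y + 4·y], [-5·y, -5·x + 4·y]].
At the point, J = [[1.5000, 1.7500], [2.5000, -14.5000]] (det J = -26.1250).
Solving J·Δ = −F gives Δ = (-0.0335, 0.5287).
Then the next iterate is (x, y)₁ = (2.4665, 0.0287).

(2.4665, 0.0287)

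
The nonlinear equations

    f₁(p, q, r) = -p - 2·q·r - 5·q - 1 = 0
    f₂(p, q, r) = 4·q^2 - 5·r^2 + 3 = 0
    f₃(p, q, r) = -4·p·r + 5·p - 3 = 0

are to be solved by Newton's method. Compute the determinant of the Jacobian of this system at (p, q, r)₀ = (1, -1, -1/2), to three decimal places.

J = [[-1, -2·r - 5, -2·q], [0, 8·q, -10·r], [-4·r + 5, 0, -4·p]].
At the point, J = [[-1.000, -4.000, 2.000], [0.000, -8.000, 5.000], [7.000, 0.000, -4.000]].
det J = -60.000.

-60.000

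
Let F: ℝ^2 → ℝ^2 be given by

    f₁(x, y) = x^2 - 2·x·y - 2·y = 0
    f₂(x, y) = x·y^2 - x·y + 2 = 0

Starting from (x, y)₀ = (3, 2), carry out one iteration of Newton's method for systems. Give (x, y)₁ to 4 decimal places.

(2.9706, 1.1176)

At (3, 2): F = (-7.0000, 8.0000).
Jacobian J = [[2·x - 2·y, -2·x - 2], [y^2 - y, 2·x·y - x]].
At the point, J = [[2.0000, -8.0000], [2.0000, 9.0000]] (det J = 34.0000).
Solving J·Δ = −F gives Δ = (-0.0294, -0.8824).
Then the next iterate is (x, y)₁ = (2.9706, 1.1176).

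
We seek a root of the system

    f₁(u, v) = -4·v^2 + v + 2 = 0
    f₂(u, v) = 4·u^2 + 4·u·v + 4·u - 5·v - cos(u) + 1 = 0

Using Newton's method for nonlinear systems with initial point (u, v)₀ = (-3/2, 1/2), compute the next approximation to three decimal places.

At (-3/2, 1/2): F = (1.500, -1.57074).
Jacobian J = [[0, -8·v + 1], [8·u + 4·v + sin(u) + 4, 4·u - 5]].
At the point, J = [[0.000, -3.000], [-6.99749, -11.000]] (det J = -20.99248).
Solving J·Δ = −F gives Δ = (-1.010, 0.500).
Then the next iterate is (u, v)₁ = (-2.510, 1.000).

(-2.510, 1.000)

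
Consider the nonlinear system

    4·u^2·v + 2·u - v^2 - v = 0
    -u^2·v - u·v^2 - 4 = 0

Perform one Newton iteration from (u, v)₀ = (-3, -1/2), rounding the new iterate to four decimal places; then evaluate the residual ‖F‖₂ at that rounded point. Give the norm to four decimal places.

17.5882

At (-3, -1/2): F = (-23.7500, 1.2500).
Jacobian J = [[8·u·v + 2, 4·u^2 - 2·v - 1], [-2·u·v - v^2, -u^2 - 2·u·v]].
At the point, J = [[14.0000, 36.0000], [-3.2500, -12.0000]] (det J = -51.0000).
Solving J·Δ = −F gives Δ = (4.7059, -1.1703).
Then the next iterate is (u, v)₁ = (1.7059, -1.6703).
Re-evaluating at (1.7059, -1.6703): F = (-17.150728, -3.898563), so ‖F‖₂ = 17.5882.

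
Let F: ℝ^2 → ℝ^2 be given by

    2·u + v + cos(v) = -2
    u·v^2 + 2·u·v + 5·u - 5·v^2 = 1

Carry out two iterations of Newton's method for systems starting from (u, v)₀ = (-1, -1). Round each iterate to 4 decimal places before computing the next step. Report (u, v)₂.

At (-1, -1): F = (-0.459698, -10.0000).
Jacobian J = [[2, -sin(v) + 1], [v^2 + 2·v + 5, 2·u·v + 2·u - 10·v]].
At the point, J = [[2.0000, 1.841471], [4.0000, 10.0000]] (det J = 12.634116).
Solving J·Δ = −F gives Δ = (-1.0937, 1.4375).
Then the next iterate is (u, v)₁ = (-2.0937, 0.4375).
Round to (-2.0937, 0.4375) and repeat: F = (-0.844086, -14.658266), J = [[2.0000, 0.576324], [6.066406, -10.394388]].
Δ = (0.7091, -0.9963), so (u, v)₂ = (-1.3846, -0.5588).

(-1.3846, -0.5588)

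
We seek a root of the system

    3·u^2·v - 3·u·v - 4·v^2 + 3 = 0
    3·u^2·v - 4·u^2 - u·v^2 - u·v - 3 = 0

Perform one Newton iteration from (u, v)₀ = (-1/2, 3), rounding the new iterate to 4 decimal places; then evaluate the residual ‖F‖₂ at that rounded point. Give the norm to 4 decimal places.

At (-1/2, 3): F = (-26.2500, 4.2500).
Jacobian J = [[6·u·v - 3·v, 3·u^2 - 3·u - 8·v], [6·u·v - 8·u - v^2 - v, 3·u^2 - 2·u·v - u]].
At the point, J = [[-18.0000, -21.7500], [-17.0000, 4.2500]] (det J = -446.2500).
Solving J·Δ = −F gives Δ = (-0.0429, -1.1714).
Then the next iterate is (u, v)₁ = (-0.5429, 1.8286).
Re-evaluating at (-0.5429, 1.8286): F = (-5.779984, 0.246009), so ‖F‖₂ = 5.7852.

5.7852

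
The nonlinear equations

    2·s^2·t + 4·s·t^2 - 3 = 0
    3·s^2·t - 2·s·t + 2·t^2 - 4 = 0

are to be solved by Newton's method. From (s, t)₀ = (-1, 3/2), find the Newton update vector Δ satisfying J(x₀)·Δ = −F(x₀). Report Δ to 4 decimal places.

(-0.2184, -0.9655)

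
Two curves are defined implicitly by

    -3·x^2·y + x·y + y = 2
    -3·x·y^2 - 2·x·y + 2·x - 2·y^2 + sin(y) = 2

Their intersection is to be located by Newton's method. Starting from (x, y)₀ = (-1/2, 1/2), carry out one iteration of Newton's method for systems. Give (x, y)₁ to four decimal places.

(0.7293, 1.8344)

At (-1/2, 1/2): F = (-2.1250, -2.145574).
Jacobian J = [[-6·x·y + y, -3·x^2 + x + 1], [-3·y^2 - 2·y + 2, -6·x·y - 2·x - 4·y + cos(y)]].
At the point, J = [[2.0000, -0.2500], [0.2500, 1.377583]] (det J = 2.817665).
Solving J·Δ = −F gives Δ = (1.2293, 1.3344).
Then the next iterate is (x, y)₁ = (0.7293, 1.8344).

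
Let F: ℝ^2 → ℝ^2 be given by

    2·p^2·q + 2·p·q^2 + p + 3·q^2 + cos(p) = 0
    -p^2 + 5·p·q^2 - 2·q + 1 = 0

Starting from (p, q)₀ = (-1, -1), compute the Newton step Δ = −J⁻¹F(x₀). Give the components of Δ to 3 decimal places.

(0.186, 0.212)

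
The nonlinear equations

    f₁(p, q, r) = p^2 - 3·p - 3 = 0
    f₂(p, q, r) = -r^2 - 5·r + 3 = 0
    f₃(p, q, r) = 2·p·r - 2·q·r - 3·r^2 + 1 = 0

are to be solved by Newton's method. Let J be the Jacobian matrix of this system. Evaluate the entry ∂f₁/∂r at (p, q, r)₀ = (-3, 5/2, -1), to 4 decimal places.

0.0000

∂f₁/∂r = 0.
At (-3, 5/2, -1) this is 0.0000.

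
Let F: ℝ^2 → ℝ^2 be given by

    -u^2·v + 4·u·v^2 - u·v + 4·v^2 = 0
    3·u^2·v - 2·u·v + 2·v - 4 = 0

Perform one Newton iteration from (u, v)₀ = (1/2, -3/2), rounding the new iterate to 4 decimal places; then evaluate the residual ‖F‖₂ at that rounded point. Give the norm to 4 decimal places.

6149.3691

At (1/2, -3/2): F = (14.6250, -6.6250).
Jacobian J = [[-2·u·v + 4·v^2 - v, -u^2 + 8·u·v - u + 8·v], [6·u·v - 2·v, 3·u^2 - 2·u + 2]].
At the point, J = [[12.0000, -18.7500], [-1.5000, 1.7500]] (det J = -7.1250).
Solving J·Δ = −F gives Δ = (-13.8421, -8.0789).
Then the next iterate is (u, v)₁ = (-13.3421, -9.5789).
Re-evaluating at (-13.3421, -9.5789): F = (-2952.460613, -5394.229960), so ‖F‖₂ = 6149.3691.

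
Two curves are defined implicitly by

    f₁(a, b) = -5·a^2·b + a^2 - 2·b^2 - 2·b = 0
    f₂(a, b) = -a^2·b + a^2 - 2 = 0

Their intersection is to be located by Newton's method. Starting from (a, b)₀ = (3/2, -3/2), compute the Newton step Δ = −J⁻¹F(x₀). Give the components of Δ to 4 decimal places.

(-4.4583, -13.2500)

At (3/2, -3/2): F = (17.6250, 3.6250).
Jacobian J = [[-10·a·b + 2·a, -5·a^2 - 4·b - 2], [-2·a·b + 2·a, -a^2]].
At the point, J = [[25.5000, -7.2500], [7.5000, -2.2500]] (det J = -3.0000).
Solving J·Δ = −F gives Δ = (-4.4583, -13.2500).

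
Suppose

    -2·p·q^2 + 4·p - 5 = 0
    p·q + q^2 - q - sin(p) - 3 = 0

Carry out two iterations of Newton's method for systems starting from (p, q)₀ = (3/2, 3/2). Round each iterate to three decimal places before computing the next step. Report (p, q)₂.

At (3/2, 3/2): F = (-5.750, -0.99749).
Jacobian J = [[-2·q^2 + 4, -4·p·q], [q - cos(p), p + 2·q - 1]].
At the point, J = [[-0.500, -9.000], [1.42926, 3.500]] (det J = 11.11337).
Solving J·Δ = −F gives Δ = (2.619, -0.784).
Then the next iterate is (p, q)₁ = (4.119, 0.716).
Round to (4.119, 0.716) and repeat: F = (7.25274, 0.57491), J = [[2.97469, -11.79682], [1.27517, 4.551]].
Δ = (-1.392, 0.264), so (p, q)₂ = (2.727, 0.980).

(2.727, 0.980)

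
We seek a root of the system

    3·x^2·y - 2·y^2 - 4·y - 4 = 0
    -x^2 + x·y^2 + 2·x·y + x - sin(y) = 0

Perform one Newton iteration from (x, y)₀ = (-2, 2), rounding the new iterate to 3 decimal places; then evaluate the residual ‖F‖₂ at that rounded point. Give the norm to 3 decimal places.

At (-2, 2): F = (4.000, -22.90930).
Jacobian J = [[6·x·y, 3·x^2 - 4·y - 4], [-2·x + y^2 + 2·y + 1, 2·x·y + 2·x - cos(y)]].
At the point, J = [[-24.000, 0.000], [13.000, -11.58385]] (det J = 278.01248).
Solving J·Δ = −F gives Δ = (0.167, -1.791).
Then the next iterate is (x, y)₁ = (-1.833, 0.209).
Re-evaluating at (-1.833, 0.209): F = (-2.81671, -6.24663), so ‖F‖₂ = 6.852.

6.852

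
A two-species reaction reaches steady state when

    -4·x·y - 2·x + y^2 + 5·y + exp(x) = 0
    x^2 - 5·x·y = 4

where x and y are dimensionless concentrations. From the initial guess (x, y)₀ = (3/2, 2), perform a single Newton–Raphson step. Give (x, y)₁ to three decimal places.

At (3/2, 2): F = (3.48169, -16.750).
Jacobian J = [[-4·y + exp(x) - 2, -4·x + 2·y + 5], [2·x - 5·y, -5·x]].
At the point, J = [[-5.51831, 3.000], [-7.000, -7.500]] (det J = 62.38733).
Solving J·Δ = −F gives Δ = (-0.387, -1.872).
Then the next iterate is (x, y)₁ = (1.113, 0.128).

(1.113, 0.128)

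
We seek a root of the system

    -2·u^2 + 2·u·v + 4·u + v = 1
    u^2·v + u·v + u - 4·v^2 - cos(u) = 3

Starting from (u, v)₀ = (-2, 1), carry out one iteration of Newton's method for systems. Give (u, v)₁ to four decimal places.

(-0.9189, -0.6215)

At (-2, 1): F = (-20.0000, -6.583853).
Jacobian J = [[-4·u + 2·v + 4, 2·u + 1], [2·u·v + v + sin(u) + 1, u^2 + u - 8·v]].
At the point, J = [[14.0000, -3.0000], [-2.909297, -6.0000]] (det J = -92.727892).
Solving J·Δ = −F gives Δ = (1.0811, -1.6215).
Then the next iterate is (u, v)₁ = (-0.9189, -0.6215).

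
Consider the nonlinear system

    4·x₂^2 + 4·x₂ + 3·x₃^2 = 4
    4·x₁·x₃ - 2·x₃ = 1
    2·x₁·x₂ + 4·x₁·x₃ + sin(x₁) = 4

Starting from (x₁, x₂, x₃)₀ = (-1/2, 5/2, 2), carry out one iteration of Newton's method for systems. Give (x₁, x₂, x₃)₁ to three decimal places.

(0.034, 1.299, 0.819)

At (-1/2, 5/2, 2): F = (43.000, -9.000, -10.97943).
Jacobian J = [[0, 8·x₂ + 4, 6·x₃], [4·x₃, 0, 4·x₁ - 2], [2·x₂ + 4·x₃ + cos(x₁), 2·x₁, 4·x₁]].
At the point, J = [[0.000, 24.000, 12.000], [8.000, 0.000, -4.000], [13.87758, -1.000, -2.000]] (det J = -1044.24793).
Solving J·Δ = −F gives Δ = (0.534, -1.201, -1.181).
Then the next iterate is (x₁, x₂, x₃)₁ = (0.034, 1.299, 0.819).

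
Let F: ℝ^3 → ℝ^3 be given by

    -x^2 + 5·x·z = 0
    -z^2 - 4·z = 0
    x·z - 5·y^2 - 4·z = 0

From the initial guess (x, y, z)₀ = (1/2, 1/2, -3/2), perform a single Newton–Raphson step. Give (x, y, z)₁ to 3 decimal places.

At (1/2, 1/2, -3/2): F = (-4.000, 3.750, 4.000).
Jacobian J = [[-2·x + 5·z, 0, 5·x], [0, 0, -2·z - 4], [z, -10·y, x - 4]].
At the point, J = [[-8.500, 0.000, 2.500], [0.000, 0.000, -1.000], [-1.500, -5.000, -3.500]] (det J = 42.500).
Solving J·Δ = −F gives Δ = (0.632, -2.015, 3.750).
Then the next iterate is (x, y, z)₁ = (1.132, -1.515, 2.250).

(1.132, -1.515, 2.250)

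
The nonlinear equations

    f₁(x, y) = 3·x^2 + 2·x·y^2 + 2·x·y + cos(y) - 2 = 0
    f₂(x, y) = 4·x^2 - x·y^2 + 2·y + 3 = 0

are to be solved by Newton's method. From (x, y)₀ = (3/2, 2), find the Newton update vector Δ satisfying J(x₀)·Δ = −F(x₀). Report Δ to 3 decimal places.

(-1.170, 0.159)

At (3/2, 2): F = (22.33385, 10.000).
Jacobian J = [[6·x + 2·y^2 + 2·y, 4·x·y + 2·x - sin(y)], [8·x - y^2, -2·x·y + 2]].
At the point, J = [[21.000, 14.09070], [8.000, -4.000]] (det J = -196.72562).
Solving J·Δ = −F gives Δ = (-1.170, 0.159).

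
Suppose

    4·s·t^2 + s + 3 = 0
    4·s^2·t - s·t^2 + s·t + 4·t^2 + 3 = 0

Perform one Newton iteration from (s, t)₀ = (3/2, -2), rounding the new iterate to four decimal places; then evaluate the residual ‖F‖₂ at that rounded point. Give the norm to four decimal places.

9.3089

At (3/2, -2): F = (28.5000, -8.0000).
Jacobian J = [[4·t^2 + 1, 8·s·t], [8·s·t - t^2 + t, 4·s^2 - 2·s·t + s + 8·t]].
At the point, J = [[17.0000, -24.0000], [-30.0000, 0.5000]] (det J = -711.5000).
Solving J·Δ = −F gives Δ = (-0.2498, 1.0105).
Then the next iterate is (s, t)₁ = (1.2502, -0.9895).
Re-evaluating at (1.2502, -0.9895): F = (9.146535, -1.731070), so ‖F‖₂ = 9.3089.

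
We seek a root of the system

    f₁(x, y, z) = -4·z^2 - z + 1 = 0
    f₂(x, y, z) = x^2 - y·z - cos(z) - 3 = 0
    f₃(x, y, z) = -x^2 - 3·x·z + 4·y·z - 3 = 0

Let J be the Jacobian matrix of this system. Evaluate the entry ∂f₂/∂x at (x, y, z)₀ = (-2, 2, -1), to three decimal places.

∂f₂/∂x = 2·x.
At (-2, 2, -1) this is -4.000.

-4.000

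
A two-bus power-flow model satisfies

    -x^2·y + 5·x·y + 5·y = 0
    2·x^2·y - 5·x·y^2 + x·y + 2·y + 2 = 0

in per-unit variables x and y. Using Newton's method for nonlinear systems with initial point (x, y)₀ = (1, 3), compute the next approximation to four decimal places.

At (1, 3): F = (27.0000, -28.0000).
Jacobian J = [[-2·x·y + 5·y, -x^2 + 5·x + 5], [4·x·y - 5·y^2 + y, 2·x^2 - 10·x·y + x + 2]].
At the point, J = [[9.0000, 9.0000], [-30.0000, -25.0000]] (det J = 45.0000).
Solving J·Δ = −F gives Δ = (9.4000, -12.4000).
Then the next iterate is (x, y)₁ = (10.4000, -9.4000).

(10.4000, -9.4000)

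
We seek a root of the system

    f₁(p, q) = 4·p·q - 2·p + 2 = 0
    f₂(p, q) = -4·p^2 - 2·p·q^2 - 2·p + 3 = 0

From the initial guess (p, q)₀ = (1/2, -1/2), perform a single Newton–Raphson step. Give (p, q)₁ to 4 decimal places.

At (1/2, -1/2): F = (0.0000, 0.7500).
Jacobian J = [[4·q - 2, 4·p], [-8·p - 2·q^2 - 2, -4·p·q]].
At the point, J = [[-4.0000, 2.0000], [-6.5000, 1.0000]] (det J = 9.0000).
Solving J·Δ = −F gives Δ = (0.1667, 0.3333).
Then the next iterate is (p, q)₁ = (0.6667, -0.1667).

(0.6667, -0.1667)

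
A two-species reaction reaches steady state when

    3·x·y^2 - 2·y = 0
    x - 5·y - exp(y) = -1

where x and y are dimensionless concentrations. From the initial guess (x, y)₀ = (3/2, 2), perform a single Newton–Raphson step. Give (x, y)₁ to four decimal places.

At (3/2, 2): F = (14.0000, -14.889056).
Jacobian J = [[3·y^2, 6·x·y - 2], [1, -exp(y) - 5]].
At the point, J = [[12.0000, 16.0000], [1.0000, -12.389056]] (det J = -164.668673).
Solving J·Δ = −F gives Δ = (0.3934, -1.1700).
Then the next iterate is (x, y)₁ = (1.8934, 0.8300).

(1.8934, 0.8300)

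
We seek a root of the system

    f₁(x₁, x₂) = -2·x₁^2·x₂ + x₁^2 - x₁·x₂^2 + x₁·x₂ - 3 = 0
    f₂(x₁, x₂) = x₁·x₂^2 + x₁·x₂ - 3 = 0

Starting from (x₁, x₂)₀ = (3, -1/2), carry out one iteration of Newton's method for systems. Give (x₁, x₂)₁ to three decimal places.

(-12.000, -13.500)

At (3, -1/2): F = (12.750, -3.750).
Jacobian J = [[-4·x₁·x₂ + 2·x₁ - x₂^2 + x₂, -2·x₁^2 - 2·x₁·x₂ + x₁], [x₂^2 + x₂, 2·x₁·x₂ + x₁]].
At the point, J = [[11.250, -12.000], [-0.250, 0.000]] (det J = -3.000).
Solving J·Δ = −F gives Δ = (-15.000, -13.000).
Then the next iterate is (x₁, x₂)₁ = (-12.000, -13.500).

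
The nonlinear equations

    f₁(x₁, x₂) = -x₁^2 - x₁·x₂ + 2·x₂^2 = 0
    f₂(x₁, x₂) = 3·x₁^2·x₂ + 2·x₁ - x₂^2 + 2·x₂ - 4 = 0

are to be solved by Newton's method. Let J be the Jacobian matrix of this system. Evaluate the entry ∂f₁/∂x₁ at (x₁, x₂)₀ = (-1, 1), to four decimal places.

∂f₁/∂x₁ = -2·x₁ - x₂.
At (-1, 1) this is 1.0000.

1.0000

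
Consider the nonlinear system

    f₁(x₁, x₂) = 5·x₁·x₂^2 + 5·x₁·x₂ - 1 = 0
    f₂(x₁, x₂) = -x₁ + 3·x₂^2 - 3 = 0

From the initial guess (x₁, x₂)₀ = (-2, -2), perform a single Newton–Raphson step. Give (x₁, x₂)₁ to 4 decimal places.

At (-2, -2): F = (-21.0000, 11.0000).
Jacobian J = [[5·x₂^2 + 5·x₂, 10·x₁·x₂ + 5·x₁], [-1, 6·x₂]].
At the point, J = [[10.0000, 30.0000], [-1.0000, -12.0000]] (det J = -90.0000).
Solving J·Δ = −F gives Δ = (-0.8667, 0.9889).
Then the next iterate is (x₁, x₂)₁ = (-2.8667, -1.0111).

(-2.8667, -1.0111)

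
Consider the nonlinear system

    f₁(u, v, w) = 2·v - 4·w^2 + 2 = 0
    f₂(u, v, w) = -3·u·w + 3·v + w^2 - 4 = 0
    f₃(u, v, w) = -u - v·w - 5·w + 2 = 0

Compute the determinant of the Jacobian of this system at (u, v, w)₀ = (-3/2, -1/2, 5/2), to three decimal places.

J = [[0, 2, -8·w], [-3·w, 3, -3·u + 2·w], [-1, -w, -v - 5]].
At the point, J = [[0.000, 2.000, -20.000], [-7.500, 3.000, 9.500], [-1.000, -2.500, -4.500]].
det J = -521.500.

-521.500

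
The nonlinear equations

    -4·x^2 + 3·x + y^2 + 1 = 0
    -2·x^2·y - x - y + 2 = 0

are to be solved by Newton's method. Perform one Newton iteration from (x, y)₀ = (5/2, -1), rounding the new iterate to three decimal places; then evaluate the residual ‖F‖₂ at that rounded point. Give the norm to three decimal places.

At (5/2, -1): F = (-15.500, 13.000).
Jacobian J = [[-8·x + 3, 2·y], [-4·x·y - 1, -2·x^2 - 1]].
At the point, J = [[-17.000, -2.000], [9.000, -13.500]] (det J = 247.500).
Solving J·Δ = −F gives Δ = (-0.951, 0.329).
Then the next iterate is (x, y)₁ = (1.549, -0.671).
Re-evaluating at (1.549, -0.671): F = (-3.50036, 4.34200), so ‖F‖₂ = 5.577.

5.577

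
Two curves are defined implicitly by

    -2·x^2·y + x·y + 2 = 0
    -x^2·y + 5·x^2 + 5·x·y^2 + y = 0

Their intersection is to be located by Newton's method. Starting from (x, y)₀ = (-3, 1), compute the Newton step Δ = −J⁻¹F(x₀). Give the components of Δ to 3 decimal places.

(1.326, -0.084)

At (-3, 1): F = (-19.000, 22.000).
Jacobian J = [[-4·x·y + y, -2·x^2 + x], [-2·x·y + 10·x + 5·y^2, -x^2 + 10·x·y + 1]].
At the point, J = [[13.000, -21.000], [-19.000, -38.000]] (det J = -893.000).
Solving J·Δ = −F gives Δ = (1.326, -0.084).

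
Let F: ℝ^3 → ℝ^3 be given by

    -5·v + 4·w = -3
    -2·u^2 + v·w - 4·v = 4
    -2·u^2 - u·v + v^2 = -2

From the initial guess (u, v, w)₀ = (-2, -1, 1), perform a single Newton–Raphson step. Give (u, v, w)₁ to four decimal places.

At (-2, -1, 1): F = (12.0000, -9.0000, -7.0000).
Jacobian J = [[0, -5, 4], [-4·u, w - 4, v], [-4·u - v, -u + 2·v, 0]].
At the point, J = [[0.0000, -5.0000, 4.0000], [8.0000, -3.0000, -1.0000], [9.0000, 0.0000, 0.0000]] (det J = 153.0000).
Solving J·Δ = −F gives Δ = (0.7778, 0.0523, -2.9346).
Then the next iterate is (u, v, w)₁ = (-1.2222, -0.9477, -1.9346).

(-1.2222, -0.9477, -1.9346)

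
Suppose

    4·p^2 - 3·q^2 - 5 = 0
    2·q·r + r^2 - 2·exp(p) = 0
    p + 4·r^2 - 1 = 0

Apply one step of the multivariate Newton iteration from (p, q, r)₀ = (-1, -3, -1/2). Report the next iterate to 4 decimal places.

(-0.0756, -1.0336, -0.5189)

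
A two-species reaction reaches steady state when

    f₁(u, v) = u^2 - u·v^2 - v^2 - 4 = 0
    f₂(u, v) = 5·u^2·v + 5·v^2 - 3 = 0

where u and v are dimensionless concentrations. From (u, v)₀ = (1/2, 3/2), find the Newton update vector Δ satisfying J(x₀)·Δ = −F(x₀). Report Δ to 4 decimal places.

(5.2256, -3.0349)

At (1/2, 3/2): F = (-7.1250, 10.1250).
Jacobian J = [[2·u - v^2, -2·u·v - 2·v], [10·u·v, 5·u^2 + 10·v]].
At the point, J = [[-1.2500, -4.5000], [7.5000, 16.2500]] (det J = 13.4375).
Solving J·Δ = −F gives Δ = (5.2256, -3.0349).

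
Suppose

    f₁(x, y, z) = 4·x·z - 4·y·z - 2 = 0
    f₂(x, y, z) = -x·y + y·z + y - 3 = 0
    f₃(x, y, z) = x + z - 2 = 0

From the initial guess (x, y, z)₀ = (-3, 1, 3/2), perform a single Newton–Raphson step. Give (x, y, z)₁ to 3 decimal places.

(0.807, 1.294, 1.193)

At (-3, 1, 3/2): F = (-26.000, 2.500, -3.500).
Jacobian J = [[4·z, -4·z, 4·x - 4·y], [-y, -x + z + 1, y], [1, 0, 1]].
At the point, J = [[6.000, -6.000, -16.000], [-1.000, 5.500, 1.000], [1.000, 0.000, 1.000]] (det J = 109.000).
Solving J·Δ = −F gives Δ = (3.807, 0.294, -0.307).
Then the next iterate is (x, y, z)₁ = (0.807, 1.294, 1.193).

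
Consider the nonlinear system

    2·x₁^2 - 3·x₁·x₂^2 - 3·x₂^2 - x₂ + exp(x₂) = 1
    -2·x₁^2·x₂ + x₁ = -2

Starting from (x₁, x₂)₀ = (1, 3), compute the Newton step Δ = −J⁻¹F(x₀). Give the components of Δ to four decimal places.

(0.1505, -2.3280)

At (1, 3): F = (-35.914463, -3.0000).
Jacobian J = [[4·x₁ - 3·x₂^2, -6·x₁·x₂ - 6·x₂ + exp(x₂) - 1], [-4·x₁·x₂ + 1, -2·x₁^2]].
At the point, J = [[-23.0000, -16.914463], [-11.0000, -2.0000]] (det J = -140.059094).
Solving J·Δ = −F gives Δ = (0.1505, -2.3280).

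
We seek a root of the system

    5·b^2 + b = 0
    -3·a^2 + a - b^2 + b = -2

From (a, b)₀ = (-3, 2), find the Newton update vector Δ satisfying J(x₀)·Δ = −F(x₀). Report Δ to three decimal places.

At (-3, 2): F = (22.000, -30.000).
Jacobian J = [[0, 10·b + 1], [-6·a + 1, -2·b + 1]].
At the point, J = [[0.000, 21.000], [19.000, -3.000]] (det J = -399.000).
Solving J·Δ = −F gives Δ = (1.414, -1.048).

(1.414, -1.048)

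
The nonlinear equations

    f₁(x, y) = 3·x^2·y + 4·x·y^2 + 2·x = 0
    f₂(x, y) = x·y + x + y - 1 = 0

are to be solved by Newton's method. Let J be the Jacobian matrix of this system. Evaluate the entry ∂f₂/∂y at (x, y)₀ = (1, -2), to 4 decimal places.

2.0000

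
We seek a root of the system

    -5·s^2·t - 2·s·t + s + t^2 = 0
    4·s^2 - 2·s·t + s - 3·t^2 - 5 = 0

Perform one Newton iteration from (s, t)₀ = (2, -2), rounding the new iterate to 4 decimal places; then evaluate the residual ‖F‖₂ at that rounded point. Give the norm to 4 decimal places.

16.0650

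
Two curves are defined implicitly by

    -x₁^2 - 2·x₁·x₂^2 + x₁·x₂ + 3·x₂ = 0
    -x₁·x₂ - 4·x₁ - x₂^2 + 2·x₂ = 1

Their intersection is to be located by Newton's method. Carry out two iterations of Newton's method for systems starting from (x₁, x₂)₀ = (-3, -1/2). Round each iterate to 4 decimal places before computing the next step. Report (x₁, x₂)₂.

(-2.4935, -1.6118)

At (-3, -1/2): F = (-7.5000, 8.2500).
Jacobian J = [[-2·x₁ - 2·x₂^2 + x₂, -4·x₁·x₂ + x₁ + 3], [-x₂ - 4, -x₁ - 2·x₂ + 2]].
At the point, J = [[5.0000, -6.0000], [-3.5000, 6.0000]] (det J = 9.0000).
Solving J·Δ = −F gives Δ = (-0.5000, -1.6667).
Then the next iterate is (x₁, x₂)₁ = (-3.5000, -2.1667).
Round to (-3.5000, -2.1667) and repeat: F = (21.695472, -3.611439), J = [[-4.555878, -30.8338], [-1.8333, 9.8334]].
Δ = (1.0065, 0.5549), so (x₁, x₂)₂ = (-2.4935, -1.6118).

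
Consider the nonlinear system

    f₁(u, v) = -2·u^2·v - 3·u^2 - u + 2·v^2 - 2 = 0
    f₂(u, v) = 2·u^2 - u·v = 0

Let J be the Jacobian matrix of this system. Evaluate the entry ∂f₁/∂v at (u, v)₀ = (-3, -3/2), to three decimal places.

-24.000

∂f₁/∂v = -2·u^2 + 4·v.
At (-3, -3/2) this is -24.000.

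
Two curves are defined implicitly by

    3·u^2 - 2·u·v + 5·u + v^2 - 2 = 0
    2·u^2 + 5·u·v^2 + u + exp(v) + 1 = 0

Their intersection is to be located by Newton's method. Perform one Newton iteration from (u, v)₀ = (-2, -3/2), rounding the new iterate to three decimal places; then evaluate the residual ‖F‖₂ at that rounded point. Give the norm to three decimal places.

At (-2, -3/2): F = (-3.750, -15.27687).
Jacobian J = [[6·u - 2·v + 5, -2·u + 2·v], [4·u + 5·v^2 + 1, 10·u·v + exp(v)]].
At the point, J = [[-4.000, 1.000], [4.250, 30.22313]] (det J = -125.14252).
Solving J·Δ = −F gives Δ = (-0.784, 0.616).
Then the next iterate is (u, v)₁ = (-2.784, -0.884).
Re-evaluating at (-2.784, -0.884): F = (3.19131, 3.25257), so ‖F‖₂ = 4.557.

4.557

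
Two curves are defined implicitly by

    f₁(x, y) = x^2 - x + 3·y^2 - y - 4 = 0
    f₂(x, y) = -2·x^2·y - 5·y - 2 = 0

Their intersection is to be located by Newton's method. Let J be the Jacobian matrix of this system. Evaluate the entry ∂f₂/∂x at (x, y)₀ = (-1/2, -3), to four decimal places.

∂f₂/∂x = -4·x·y.
At (-1/2, -3) this is -6.0000.

-6.0000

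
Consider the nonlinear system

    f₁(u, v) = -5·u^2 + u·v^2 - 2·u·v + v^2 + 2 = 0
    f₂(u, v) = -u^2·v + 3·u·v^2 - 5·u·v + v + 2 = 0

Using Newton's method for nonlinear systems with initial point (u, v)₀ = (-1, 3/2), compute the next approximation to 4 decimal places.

(-1.1325, 2.1130)

At (-1, 3/2): F = (0.0000, 2.7500).
Jacobian J = [[-10·u + v^2 - 2·v, 2·u·v - 2·u + 2·v], [-2·u·v + 3·v^2 - 5·v, -u^2 + 6·u·v - 5·u + 1]].
At the point, J = [[9.2500, 2.0000], [2.2500, -4.0000]] (det J = -41.5000).
Solving J·Δ = −F gives Δ = (-0.1325, 0.6130).
Then the next iterate is (u, v)₁ = (-1.1325, 2.1130).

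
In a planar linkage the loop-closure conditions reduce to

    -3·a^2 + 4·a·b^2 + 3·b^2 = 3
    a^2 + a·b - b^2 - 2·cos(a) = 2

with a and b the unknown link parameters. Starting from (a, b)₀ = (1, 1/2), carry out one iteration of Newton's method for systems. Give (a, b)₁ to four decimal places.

At (1, 1/2): F = (-4.2500, -1.830605).
Jacobian J = [[-6·a + 4·b^2, 8·a·b + 6·b], [2·a + b + 2·sin(a), a - 2·b]].
At the point, J = [[-5.0000, 7.0000], [4.182942, 0.0000]] (det J = -29.280594).
Solving J·Δ = −F gives Δ = (0.4376, 0.9197).
Then the next iterate is (a, b)₁ = (1.4376, 1.4197).

(1.4376, 1.4197)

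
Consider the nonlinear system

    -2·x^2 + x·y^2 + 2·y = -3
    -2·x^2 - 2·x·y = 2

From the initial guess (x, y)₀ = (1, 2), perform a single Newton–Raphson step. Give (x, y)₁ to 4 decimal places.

(0.3750, 0.5000)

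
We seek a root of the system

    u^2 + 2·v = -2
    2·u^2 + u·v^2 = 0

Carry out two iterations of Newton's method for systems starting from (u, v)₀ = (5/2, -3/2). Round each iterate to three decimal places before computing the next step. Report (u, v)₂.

At (5/2, -3/2): F = (5.250, 18.125).
Jacobian J = [[2·u, 2], [4·u + v^2, 2·u·v]].
At the point, J = [[5.000, 2.000], [12.250, -7.500]] (det J = -62.000).
Solving J·Δ = −F gives Δ = (-1.220, 0.424).
Then the next iterate is (u, v)₁ = (1.280, -1.076).
Round to (1.280, -1.076) and repeat: F = (1.48640, 4.75875), J = [[2.560, 2.000], [6.27778, -2.75456]].
Δ = (-0.694, 0.145), so (u, v)₂ = (0.586, -0.931).

(0.586, -0.931)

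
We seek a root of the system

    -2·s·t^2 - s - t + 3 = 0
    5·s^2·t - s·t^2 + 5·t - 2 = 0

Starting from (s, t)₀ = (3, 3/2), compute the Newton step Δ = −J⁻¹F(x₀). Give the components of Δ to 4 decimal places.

At (3, 3/2): F = (-15.0000, 66.2500).
Jacobian J = [[-2·t^2 - 1, -4·s·t - 1], [10·s·t - t^2, 5·s^2 - 2·s·t + 5]].
At the point, J = [[-5.5000, -19.0000], [42.7500, 41.0000]] (det J = 586.7500).
Solving J·Δ = −F gives Δ = (-1.0971, -0.4719).

(-1.0971, -0.4719)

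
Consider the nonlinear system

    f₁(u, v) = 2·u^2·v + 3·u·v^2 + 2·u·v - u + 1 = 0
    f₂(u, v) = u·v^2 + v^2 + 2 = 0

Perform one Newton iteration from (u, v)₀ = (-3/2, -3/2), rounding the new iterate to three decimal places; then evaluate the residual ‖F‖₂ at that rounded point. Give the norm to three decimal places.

9.209

At (-3/2, -3/2): F = (-9.875, 0.875).
Jacobian J = [[4·u·v + 3·v^2 + 2·v - 1, 2·u^2 + 6·u·v + 2·u], [v^2, 2·u·v + 2·v]].
At the point, J = [[11.750, 15.000], [2.250, 1.500]] (det J = -16.125).
Solving J·Δ = −F gives Δ = (-1.733, 2.016).
Then the next iterate is (u, v)₁ = (-3.233, 0.516).
Re-evaluating at (-3.233, 0.516): F = (9.10089, 1.40545), so ‖F‖₂ = 9.209.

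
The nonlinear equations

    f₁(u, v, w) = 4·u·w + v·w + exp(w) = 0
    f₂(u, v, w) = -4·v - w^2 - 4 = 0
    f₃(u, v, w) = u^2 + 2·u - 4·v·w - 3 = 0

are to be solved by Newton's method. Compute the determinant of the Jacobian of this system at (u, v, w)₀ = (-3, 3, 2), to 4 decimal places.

185.7751

J = [[4·w, w, 4·u + v + exp(w)], [0, -4, -2·w], [2·u + 2, -4·w, -4·v]].
At the point, J = [[8.0000, 2.0000, -1.610944], [0.0000, -4.0000, -4.0000], [-4.0000, -8.0000, -12.0000]].
det J = 185.7751.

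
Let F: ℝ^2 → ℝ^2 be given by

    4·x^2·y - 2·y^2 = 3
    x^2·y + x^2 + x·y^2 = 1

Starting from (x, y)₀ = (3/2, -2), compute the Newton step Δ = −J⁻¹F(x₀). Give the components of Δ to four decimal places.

(-0.8493, 0.5068)

At (3/2, -2): F = (-29.0000, 2.7500).
Jacobian J = [[8·x·y, 4·x^2 - 4·y], [2·x·y + 2·x + y^2, x^2 + 2·x·y]].
At the point, J = [[-24.0000, 17.0000], [1.0000, -3.7500]] (det J = 73.0000).
Solving J·Δ = −F gives Δ = (-0.8493, 0.5068).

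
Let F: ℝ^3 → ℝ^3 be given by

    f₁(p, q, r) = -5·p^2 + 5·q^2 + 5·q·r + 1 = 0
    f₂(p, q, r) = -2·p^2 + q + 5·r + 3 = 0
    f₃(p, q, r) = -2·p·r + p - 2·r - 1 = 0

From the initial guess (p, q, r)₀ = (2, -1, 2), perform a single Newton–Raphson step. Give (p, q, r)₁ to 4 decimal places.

(1.1524, -4.7333, 0.5905)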